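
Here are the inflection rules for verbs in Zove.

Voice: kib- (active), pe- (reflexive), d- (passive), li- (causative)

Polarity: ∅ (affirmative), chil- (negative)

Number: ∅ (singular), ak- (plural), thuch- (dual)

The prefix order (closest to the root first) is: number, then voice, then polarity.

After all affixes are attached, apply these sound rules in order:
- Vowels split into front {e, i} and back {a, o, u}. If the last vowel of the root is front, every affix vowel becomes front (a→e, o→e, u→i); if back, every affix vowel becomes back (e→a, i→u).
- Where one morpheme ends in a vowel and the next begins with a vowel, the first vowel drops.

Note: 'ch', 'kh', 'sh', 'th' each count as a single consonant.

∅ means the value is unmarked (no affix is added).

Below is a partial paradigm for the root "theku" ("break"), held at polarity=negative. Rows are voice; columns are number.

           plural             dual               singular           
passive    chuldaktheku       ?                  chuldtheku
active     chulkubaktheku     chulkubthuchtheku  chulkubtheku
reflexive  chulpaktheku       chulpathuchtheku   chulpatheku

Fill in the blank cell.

chuldthuchtheku

Attach number dual thuch- → thuchtheku.
Attach voice passive d- → dthuchtheku.
Attach polarity negative chil- → childthuchtheku.
Apply vowel harmony: childthuchtheku → chuldthuchtheku.
Vowel deletion: no change.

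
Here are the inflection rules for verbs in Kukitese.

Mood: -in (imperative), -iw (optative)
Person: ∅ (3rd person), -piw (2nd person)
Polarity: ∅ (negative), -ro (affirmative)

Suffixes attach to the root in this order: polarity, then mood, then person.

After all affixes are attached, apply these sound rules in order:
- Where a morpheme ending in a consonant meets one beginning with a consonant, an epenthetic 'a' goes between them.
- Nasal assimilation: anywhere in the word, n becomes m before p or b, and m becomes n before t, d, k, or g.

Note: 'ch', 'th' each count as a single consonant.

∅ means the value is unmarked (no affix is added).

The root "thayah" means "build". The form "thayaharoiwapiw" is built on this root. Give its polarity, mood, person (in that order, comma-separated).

affirmative, optative, 2nd person

Segment: thayah-ro-iw-piw.
polarity: -ro → affirmative.
mood: -iw → optative.
person: -piw → 2nd person.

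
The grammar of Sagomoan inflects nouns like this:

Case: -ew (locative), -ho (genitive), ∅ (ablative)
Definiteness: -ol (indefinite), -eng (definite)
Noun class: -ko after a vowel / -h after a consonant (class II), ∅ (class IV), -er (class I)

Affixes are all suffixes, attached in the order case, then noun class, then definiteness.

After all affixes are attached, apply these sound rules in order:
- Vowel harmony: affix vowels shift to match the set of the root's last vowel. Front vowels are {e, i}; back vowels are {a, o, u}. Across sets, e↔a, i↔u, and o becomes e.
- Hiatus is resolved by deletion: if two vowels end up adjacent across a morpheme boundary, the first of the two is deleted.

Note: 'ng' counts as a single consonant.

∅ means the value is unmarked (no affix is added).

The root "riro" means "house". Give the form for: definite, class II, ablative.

case = ablative: zero marking, form stays riro.
Attach noun class class II -ko (after vowel 'o') → riroko.
Attach definiteness definite -eng → rirokoeng.
Apply vowel harmony: rirokoeng → rirokoang.
Apply vowel deletion: rirokoang → rirokang.

rirokang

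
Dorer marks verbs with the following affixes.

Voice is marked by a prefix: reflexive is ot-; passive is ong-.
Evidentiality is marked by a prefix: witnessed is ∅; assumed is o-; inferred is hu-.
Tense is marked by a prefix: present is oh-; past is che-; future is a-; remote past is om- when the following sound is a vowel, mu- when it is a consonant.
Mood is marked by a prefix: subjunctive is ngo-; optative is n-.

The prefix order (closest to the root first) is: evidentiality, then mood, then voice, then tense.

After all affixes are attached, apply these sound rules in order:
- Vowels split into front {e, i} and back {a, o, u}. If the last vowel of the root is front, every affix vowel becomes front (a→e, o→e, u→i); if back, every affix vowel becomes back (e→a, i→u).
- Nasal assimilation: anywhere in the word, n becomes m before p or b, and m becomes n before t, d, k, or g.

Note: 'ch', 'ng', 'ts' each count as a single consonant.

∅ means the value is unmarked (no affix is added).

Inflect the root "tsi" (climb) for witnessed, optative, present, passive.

ehengntsi

evidentiality = witnessed: zero marking, form stays tsi.
Attach mood optative n- → ntsi.
Attach voice passive ong- → ongntsi.
Attach tense present oh- → ohongntsi.
Apply vowel harmony: ohongntsi → ehengntsi.
Nasal assimilation: no change.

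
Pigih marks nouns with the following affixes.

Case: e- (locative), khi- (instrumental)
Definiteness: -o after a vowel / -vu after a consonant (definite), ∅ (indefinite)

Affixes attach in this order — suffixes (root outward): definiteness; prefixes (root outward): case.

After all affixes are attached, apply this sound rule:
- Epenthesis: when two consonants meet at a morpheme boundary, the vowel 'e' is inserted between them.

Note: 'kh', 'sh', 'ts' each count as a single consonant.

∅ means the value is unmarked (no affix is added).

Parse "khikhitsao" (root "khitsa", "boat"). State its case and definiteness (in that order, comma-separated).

instrumental, definite

Segment: khi-khitsa-o.
case: khi- → instrumental.
definiteness: -o/vu → definite.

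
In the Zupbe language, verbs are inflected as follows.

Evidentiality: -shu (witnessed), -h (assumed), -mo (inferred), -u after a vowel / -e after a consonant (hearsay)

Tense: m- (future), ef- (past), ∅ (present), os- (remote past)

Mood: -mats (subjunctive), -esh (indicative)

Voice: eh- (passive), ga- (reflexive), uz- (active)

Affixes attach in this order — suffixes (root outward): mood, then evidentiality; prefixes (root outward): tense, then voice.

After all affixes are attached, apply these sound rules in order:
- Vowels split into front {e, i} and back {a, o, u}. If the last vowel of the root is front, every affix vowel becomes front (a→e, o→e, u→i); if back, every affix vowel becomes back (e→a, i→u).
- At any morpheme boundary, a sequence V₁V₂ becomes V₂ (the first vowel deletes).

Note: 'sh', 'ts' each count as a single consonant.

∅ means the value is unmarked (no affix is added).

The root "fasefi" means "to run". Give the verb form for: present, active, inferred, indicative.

izfasefeshme

tense = present: zero marking, form stays fasefi.
Attach mood indicative -esh → fasefiesh.
Attach evidentiality inferred -mo → fasefieshmo.
Attach voice active uz- → uzfasefieshmo.
Apply vowel harmony: uzfasefieshmo → izfasefieshme.
Apply vowel deletion: izfasefieshme → izfasefeshme.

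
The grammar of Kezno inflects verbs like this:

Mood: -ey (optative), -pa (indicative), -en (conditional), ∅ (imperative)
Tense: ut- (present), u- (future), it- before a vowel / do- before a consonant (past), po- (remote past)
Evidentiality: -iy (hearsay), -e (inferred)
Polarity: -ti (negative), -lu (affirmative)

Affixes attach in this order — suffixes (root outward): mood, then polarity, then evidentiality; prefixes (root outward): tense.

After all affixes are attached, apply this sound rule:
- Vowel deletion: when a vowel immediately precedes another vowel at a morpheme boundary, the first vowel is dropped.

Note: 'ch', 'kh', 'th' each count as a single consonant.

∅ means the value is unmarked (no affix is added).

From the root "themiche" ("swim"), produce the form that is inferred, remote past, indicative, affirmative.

pothemichepale

Attach mood indicative -pa → themichepa.
Attach tense remote past po- → pothemichepa.
Attach polarity affirmative -lu → pothemichepalu.
Attach evidentiality inferred -e → pothemichepalue.
Apply vowel deletion: pothemichepalue → pothemichepale.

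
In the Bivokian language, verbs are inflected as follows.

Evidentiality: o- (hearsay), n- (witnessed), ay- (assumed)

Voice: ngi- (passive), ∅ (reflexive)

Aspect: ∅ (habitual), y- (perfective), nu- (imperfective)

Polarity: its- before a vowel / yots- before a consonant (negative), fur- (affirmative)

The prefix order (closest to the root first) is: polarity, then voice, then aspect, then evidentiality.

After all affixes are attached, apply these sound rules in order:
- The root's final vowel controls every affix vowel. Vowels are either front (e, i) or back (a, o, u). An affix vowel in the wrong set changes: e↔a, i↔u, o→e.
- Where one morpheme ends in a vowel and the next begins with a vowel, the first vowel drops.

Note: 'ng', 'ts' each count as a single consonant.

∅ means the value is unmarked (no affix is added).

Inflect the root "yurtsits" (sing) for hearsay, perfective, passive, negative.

eyngiyetsyurtsits

Attach polarity negative yots- (before consonant 'y') → yotsyurtsits.
Attach voice passive ngi- → ngiyotsyurtsits.
Attach aspect perfective y- → yngiyotsyurtsits.
Attach evidentiality hearsay o- → oyngiyotsyurtsits.
Apply vowel harmony: oyngiyotsyurtsits → eyngiyetsyurtsits.
Vowel deletion: no change.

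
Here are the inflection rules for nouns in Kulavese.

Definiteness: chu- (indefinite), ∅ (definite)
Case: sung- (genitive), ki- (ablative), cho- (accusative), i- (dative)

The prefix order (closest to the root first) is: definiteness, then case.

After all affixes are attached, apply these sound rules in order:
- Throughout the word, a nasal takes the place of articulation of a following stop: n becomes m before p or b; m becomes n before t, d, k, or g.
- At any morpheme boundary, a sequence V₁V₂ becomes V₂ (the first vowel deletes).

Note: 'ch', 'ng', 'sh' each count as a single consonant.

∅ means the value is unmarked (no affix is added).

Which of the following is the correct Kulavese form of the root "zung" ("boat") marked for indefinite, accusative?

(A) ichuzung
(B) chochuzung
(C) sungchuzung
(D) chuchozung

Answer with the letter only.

Attach definiteness indefinite chu- → chuzung.
Attach case accusative cho- → chochuzung.
Nasal assimilation: no change.
Vowel deletion: no change.
So the correct form is chochuzung, option (B).
(D) chuchozung is wrong: it has the affixes in the wrong order.
(A) ichuzung is wrong: it uses dative instead of accusative for case.
(C) sungchuzung is wrong: it uses genitive instead of accusative for case.

B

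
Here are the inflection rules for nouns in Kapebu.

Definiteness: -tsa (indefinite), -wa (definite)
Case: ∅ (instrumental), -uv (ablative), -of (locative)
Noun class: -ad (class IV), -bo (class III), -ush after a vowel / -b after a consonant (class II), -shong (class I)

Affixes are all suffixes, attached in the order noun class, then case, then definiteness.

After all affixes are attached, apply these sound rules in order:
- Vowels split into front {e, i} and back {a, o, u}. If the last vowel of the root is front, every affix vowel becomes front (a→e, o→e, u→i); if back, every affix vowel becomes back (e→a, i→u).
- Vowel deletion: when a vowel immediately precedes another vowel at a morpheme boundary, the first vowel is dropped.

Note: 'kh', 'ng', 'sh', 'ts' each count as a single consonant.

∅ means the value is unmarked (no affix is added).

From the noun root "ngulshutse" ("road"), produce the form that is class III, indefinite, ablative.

Attach noun class class III -bo → ngulshutsebo.
Attach case ablative -uv → ngulshutsebouv.
Attach definiteness indefinite -tsa → ngulshutsebouvtsa.
Apply vowel harmony: ngulshutsebouvtsa → ngulshutsebeivtse.
Apply vowel deletion: ngulshutsebeivtse → ngulshutsebivtse.

ngulshutsebivtse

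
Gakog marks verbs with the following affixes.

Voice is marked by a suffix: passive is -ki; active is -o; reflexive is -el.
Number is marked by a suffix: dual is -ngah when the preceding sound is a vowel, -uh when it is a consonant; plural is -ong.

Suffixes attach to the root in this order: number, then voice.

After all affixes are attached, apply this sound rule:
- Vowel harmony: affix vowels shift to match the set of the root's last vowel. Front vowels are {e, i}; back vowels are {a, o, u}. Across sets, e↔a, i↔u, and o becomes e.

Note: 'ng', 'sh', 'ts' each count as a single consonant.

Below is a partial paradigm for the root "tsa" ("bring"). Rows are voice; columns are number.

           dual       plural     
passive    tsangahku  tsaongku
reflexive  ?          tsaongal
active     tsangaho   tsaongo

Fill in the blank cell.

tsangahal

Attach number dual -ngah (after vowel 'a') → tsangah.
Attach voice reflexive -el → tsangahel.
Apply vowel harmony: tsangahel → tsangahal.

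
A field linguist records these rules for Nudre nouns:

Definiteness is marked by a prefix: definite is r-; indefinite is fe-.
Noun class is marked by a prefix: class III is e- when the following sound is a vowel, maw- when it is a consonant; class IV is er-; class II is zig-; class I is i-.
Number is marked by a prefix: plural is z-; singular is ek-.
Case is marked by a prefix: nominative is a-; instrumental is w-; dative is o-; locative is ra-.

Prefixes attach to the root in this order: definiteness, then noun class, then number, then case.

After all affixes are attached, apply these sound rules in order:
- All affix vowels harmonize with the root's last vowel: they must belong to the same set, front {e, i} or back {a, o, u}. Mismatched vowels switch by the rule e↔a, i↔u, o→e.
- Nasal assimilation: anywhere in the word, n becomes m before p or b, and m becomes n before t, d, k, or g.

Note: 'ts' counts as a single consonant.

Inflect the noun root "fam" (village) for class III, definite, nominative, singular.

aakmawrfam

Attach definiteness definite r- → rfam.
Attach noun class class III maw- (before consonant 'r') → mawrfam.
Attach number singular ek- → ekmawrfam.
Attach case nominative a- → aekmawrfam.
Apply vowel harmony: aekmawrfam → aakmawrfam.
Nasal assimilation: no change.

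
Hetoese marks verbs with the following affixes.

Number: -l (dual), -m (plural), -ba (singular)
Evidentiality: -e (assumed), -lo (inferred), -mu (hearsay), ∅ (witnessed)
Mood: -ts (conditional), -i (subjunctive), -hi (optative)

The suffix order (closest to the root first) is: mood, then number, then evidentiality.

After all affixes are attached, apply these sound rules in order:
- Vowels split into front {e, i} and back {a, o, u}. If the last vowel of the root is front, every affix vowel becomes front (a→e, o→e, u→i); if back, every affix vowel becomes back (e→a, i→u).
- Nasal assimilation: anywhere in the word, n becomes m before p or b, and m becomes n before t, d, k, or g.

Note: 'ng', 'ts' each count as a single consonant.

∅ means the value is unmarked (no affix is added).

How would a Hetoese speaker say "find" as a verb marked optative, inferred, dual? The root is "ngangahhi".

Attach mood optative -hi → ngangahhihi.
Attach number dual -l → ngangahhihil.
Attach evidentiality inferred -lo → ngangahhihillo.
Apply vowel harmony: ngangahhihillo → ngangahhihille.
Nasal assimilation: no change.

ngangahhihille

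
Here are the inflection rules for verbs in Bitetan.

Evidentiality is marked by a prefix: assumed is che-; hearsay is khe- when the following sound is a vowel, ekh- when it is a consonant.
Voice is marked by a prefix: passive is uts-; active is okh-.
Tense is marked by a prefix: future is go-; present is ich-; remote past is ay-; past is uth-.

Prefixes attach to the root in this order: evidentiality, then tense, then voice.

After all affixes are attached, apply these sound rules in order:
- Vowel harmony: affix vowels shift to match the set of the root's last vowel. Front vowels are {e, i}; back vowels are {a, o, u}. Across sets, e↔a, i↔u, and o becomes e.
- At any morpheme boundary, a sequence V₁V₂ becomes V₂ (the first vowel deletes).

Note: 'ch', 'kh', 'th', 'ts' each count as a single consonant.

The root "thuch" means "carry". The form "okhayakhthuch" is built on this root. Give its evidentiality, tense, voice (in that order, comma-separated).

hearsay, remote past, active

Segment: okh-ay-ekh-thuch.
evidentiality: khe/ekh- → hearsay.
tense: ay- → remote past.
voice: okh- → active.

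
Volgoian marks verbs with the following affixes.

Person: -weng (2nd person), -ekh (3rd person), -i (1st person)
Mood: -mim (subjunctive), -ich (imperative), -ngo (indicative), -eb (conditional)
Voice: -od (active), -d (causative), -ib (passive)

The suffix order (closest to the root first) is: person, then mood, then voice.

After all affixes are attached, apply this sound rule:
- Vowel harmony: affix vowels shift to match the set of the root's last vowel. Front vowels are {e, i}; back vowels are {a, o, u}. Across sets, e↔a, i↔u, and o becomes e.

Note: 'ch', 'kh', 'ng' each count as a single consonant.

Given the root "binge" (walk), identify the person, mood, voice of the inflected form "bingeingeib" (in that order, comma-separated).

Segment: binge-i-ngo-ib.
person: -i → 1st person.
mood: -ngo → indicative.
voice: -ib → passive.

1st person, indicative, passive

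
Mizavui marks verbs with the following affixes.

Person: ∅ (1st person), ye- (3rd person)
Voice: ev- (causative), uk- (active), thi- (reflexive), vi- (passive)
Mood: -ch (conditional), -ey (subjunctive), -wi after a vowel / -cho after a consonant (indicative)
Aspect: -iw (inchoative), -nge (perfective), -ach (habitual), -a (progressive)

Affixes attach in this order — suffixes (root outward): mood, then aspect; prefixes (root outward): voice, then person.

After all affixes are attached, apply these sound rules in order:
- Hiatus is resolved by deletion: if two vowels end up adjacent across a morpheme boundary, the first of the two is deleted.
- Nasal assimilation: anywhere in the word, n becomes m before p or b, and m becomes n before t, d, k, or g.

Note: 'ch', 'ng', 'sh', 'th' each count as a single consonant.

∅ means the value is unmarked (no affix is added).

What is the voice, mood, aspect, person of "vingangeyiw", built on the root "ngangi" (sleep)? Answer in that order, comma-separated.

Segment: vi-ngangi-ey-iw.
voice: vi- → passive.
mood: -ey → subjunctive.
aspect: -iw → inchoative.
person: ∅ → 1st person.

passive, subjunctive, inchoative, 1st person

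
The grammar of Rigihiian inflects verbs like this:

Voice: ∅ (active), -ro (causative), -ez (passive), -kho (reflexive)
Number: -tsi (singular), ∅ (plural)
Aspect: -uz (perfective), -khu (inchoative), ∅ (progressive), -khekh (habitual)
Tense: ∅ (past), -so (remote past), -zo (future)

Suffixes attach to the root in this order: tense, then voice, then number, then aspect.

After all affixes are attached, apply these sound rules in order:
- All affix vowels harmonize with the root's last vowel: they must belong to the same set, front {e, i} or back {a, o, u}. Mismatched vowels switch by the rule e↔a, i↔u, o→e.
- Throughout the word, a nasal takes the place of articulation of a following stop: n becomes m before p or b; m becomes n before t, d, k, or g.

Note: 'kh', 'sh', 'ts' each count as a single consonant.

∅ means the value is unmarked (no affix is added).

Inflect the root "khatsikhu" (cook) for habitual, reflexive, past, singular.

khatsikhukhotsukhakh

tense = past: zero marking, form stays khatsikhu.
Attach voice reflexive -kho → khatsikhukho.
Attach number singular -tsi → khatsikhukhotsi.
Attach aspect habitual -khekh → khatsikhukhotsikhekh.
Apply vowel harmony: khatsikhukhotsikhekh → khatsikhukhotsukhakh.
Nasal assimilation: no change.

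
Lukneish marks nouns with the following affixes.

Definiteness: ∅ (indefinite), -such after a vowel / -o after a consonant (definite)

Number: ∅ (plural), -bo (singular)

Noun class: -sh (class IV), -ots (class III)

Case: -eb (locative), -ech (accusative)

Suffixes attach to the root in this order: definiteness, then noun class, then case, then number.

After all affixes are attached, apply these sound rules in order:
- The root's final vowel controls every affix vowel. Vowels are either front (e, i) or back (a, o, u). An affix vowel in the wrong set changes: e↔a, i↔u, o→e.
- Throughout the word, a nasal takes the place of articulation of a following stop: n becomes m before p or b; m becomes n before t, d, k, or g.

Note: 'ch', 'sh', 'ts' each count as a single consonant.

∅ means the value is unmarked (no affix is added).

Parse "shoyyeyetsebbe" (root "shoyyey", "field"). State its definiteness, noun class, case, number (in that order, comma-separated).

indefinite, class III, locative, singular

Segment: shoyyey-ots-eb-bo.
definiteness: ∅ → indefinite.
noun class: -ots → class III.
case: -eb → locative.
number: -bo → singular.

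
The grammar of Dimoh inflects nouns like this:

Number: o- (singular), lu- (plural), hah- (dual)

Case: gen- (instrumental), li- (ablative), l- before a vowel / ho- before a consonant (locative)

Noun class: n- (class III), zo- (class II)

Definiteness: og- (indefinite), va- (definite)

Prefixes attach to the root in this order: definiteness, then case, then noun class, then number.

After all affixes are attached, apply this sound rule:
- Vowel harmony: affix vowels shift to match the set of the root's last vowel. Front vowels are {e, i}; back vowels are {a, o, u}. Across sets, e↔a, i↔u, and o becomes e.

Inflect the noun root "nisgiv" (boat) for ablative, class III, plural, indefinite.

linliegnisgiv

Attach definiteness indefinite og- → ognisgiv.
Attach case ablative li- → liognisgiv.
Attach noun class class III n- → nliognisgiv.
Attach number plural lu- → lunliognisgiv.
Apply vowel harmony: lunliognisgiv → linliegnisgiv.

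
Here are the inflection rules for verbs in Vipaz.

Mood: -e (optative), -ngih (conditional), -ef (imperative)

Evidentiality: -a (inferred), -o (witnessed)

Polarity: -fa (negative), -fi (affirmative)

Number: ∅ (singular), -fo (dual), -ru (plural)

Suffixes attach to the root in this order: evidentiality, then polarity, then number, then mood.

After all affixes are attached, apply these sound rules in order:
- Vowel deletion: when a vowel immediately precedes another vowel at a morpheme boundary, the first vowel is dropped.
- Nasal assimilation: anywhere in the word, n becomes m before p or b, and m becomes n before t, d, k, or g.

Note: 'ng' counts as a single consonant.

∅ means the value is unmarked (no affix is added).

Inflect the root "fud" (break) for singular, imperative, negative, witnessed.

Attach evidentiality witnessed -o → fudo.
Attach polarity negative -fa → fudofa.
number = singular: zero marking, form stays fudofa.
Attach mood imperative -ef → fudofaef.
Apply vowel deletion: fudofaef → fudofef.
Nasal assimilation: no change.

fudofef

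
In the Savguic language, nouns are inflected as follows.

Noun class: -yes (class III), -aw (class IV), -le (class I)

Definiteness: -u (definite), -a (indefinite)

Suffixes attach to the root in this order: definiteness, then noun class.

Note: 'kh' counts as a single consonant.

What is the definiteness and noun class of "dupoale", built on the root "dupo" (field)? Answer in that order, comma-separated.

Segment: dupo-a-le.
definiteness: -a → indefinite.
noun class: -le → class I.

indefinite, class I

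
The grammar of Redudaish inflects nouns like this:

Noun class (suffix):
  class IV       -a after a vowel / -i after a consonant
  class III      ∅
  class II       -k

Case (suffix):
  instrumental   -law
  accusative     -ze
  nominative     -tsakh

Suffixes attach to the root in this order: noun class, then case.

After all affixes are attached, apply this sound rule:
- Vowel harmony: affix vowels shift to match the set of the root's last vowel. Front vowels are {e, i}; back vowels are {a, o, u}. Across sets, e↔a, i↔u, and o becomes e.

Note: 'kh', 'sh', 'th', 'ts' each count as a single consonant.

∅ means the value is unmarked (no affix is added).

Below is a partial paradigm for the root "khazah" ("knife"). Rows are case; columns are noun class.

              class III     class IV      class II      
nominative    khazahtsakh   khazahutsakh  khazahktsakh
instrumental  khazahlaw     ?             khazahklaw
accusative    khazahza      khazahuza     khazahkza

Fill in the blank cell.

khazahulaw

Attach noun class class IV -i (after consonant 'h') → khazahi.
Attach case instrumental -law → khazahilaw.
Apply vowel harmony: khazahilaw → khazahulaw.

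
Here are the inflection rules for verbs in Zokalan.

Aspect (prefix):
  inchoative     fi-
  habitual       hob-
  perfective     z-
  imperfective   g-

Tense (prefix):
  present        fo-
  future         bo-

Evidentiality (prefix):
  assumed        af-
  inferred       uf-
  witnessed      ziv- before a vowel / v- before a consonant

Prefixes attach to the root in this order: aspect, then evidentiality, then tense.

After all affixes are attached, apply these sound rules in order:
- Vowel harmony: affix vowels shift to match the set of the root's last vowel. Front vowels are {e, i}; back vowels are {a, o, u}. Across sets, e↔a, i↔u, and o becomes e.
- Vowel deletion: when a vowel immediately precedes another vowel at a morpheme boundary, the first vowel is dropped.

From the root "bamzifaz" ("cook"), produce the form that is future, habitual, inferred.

bufhobbamzifaz

Attach aspect habitual hob- → hobbamzifaz.
Attach evidentiality inferred uf- → ufhobbamzifaz.
Attach tense future bo- → boufhobbamzifaz.
Vowel harmony: no change.
Apply vowel deletion: boufhobbamzifaz → bufhobbamzifaz.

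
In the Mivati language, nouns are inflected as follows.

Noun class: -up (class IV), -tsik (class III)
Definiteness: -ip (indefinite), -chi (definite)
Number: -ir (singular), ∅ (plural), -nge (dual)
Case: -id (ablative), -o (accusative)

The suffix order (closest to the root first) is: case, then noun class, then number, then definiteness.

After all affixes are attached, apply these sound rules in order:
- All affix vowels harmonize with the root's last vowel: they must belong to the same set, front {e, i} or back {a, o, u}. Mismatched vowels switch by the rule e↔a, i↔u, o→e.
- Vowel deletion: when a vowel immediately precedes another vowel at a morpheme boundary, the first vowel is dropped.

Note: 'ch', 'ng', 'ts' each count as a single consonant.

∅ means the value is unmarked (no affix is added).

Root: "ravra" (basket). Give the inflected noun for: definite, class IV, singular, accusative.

Attach case accusative -o → ravrao.
Attach noun class class IV -up → ravraoup.
Attach number singular -ir → ravraoupir.
Attach definiteness definite -chi → ravraoupirchi.
Apply vowel harmony: ravraoupirchi → ravraoupurchu.
Apply vowel deletion: ravraoupurchu → ravrupurchu.

ravrupurchu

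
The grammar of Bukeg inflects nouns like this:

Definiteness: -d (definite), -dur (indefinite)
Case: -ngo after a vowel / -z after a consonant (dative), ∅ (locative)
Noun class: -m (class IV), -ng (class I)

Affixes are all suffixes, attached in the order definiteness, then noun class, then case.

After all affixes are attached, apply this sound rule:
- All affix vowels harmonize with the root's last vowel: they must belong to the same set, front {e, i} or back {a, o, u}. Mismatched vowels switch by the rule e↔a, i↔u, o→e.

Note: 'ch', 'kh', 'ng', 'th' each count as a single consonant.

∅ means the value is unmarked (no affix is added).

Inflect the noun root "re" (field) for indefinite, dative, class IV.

redirmz

Attach definiteness indefinite -dur → redur.
Attach noun class class IV -m → redurm.
Attach case dative -z (after consonant 'm') → redurmz.
Apply vowel harmony: redurmz → redirmz.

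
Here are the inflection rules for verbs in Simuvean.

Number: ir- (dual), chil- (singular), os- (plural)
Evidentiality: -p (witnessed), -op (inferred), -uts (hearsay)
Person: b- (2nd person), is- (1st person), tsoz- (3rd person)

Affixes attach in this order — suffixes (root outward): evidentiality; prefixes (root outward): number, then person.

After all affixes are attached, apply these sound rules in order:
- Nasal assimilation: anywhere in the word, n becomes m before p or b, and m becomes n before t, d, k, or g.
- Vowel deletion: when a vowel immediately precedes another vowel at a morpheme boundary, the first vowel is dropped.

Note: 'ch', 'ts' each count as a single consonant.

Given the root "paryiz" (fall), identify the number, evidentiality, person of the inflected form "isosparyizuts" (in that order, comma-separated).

plural, hearsay, 1st person

Segment: is-os-paryiz-uts.
number: os- → plural.
evidentiality: -uts → hearsay.
person: is- → 1st person.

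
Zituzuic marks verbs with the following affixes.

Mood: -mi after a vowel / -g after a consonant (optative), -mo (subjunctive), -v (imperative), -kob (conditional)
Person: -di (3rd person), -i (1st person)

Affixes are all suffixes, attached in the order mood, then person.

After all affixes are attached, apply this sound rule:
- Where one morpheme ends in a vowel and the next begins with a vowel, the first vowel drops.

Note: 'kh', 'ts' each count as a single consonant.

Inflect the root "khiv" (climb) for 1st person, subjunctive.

khivmi

Attach mood subjunctive -mo → khivmo.
Attach person 1st person -i → khivmoi.
Apply vowel deletion: khivmoi → khivmi.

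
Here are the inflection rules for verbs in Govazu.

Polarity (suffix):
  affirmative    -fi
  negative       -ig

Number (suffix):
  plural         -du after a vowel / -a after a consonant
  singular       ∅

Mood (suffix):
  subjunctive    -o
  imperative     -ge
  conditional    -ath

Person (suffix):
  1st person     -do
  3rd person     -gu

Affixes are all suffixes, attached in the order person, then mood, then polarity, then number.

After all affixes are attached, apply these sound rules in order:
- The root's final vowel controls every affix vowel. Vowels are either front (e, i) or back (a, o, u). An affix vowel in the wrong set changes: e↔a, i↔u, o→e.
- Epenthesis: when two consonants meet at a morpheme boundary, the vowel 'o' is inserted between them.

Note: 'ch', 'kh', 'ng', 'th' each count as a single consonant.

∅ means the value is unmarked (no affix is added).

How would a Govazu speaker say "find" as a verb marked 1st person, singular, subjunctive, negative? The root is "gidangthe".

Attach person 1st person -do → gidangthedo.
Attach mood subjunctive -o → gidangthedoo.
Attach polarity negative -ig → gidangthedooig.
number = singular: zero marking, form stays gidangthedooig.
Apply vowel harmony: gidangthedooig → gidangthedeeig.
Epenthesis: no change.

gidangthedeeig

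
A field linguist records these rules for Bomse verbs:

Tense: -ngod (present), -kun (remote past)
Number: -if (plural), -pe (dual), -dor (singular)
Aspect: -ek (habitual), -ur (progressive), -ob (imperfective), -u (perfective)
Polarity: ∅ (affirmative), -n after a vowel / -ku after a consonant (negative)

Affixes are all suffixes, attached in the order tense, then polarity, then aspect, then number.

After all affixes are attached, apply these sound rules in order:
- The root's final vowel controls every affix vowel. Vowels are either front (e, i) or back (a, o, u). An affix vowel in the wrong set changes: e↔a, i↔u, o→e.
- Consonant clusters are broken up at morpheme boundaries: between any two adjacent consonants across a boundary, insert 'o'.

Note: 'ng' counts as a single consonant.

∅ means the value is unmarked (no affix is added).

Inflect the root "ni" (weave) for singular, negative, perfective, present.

Attach tense present -ngod → ningod.
Attach polarity negative -ku (after consonant 'd') → ningodku.
Attach aspect perfective -u → ningodkuu.
Attach number singular -dor → ningodkuudor.
Apply vowel harmony: ningodkuudor → ningedkiider.
Apply epenthesis: ningedkiider → ningedokiider.

ningedokiider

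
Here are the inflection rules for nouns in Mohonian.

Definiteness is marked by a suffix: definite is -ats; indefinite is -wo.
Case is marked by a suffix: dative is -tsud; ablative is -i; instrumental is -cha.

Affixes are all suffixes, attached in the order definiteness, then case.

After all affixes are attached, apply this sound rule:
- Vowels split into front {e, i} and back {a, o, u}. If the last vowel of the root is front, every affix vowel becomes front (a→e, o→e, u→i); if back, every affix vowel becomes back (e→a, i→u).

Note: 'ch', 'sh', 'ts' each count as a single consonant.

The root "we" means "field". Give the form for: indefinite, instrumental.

Attach definiteness indefinite -wo → wewo.
Attach case instrumental -cha → wewocha.
Apply vowel harmony: wewocha → weweche.

weweche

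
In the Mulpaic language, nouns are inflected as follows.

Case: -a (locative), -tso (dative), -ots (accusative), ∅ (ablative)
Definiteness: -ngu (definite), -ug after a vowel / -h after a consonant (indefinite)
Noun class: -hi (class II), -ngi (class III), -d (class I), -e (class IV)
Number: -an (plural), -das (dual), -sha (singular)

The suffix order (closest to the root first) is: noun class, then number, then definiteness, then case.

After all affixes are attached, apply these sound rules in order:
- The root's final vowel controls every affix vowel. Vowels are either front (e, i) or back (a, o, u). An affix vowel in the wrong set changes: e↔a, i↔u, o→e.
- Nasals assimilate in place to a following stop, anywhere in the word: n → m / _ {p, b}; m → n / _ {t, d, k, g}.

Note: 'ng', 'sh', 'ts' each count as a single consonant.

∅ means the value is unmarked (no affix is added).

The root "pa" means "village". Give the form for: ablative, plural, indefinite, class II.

Attach noun class class II -hi → pahi.
Attach number plural -an → pahian.
Attach definiteness indefinite -h (after consonant 'n') → pahianh.
case = ablative: zero marking, form stays pahianh.
Apply vowel harmony: pahianh → pahuanh.
Nasal assimilation: no change.

pahuanh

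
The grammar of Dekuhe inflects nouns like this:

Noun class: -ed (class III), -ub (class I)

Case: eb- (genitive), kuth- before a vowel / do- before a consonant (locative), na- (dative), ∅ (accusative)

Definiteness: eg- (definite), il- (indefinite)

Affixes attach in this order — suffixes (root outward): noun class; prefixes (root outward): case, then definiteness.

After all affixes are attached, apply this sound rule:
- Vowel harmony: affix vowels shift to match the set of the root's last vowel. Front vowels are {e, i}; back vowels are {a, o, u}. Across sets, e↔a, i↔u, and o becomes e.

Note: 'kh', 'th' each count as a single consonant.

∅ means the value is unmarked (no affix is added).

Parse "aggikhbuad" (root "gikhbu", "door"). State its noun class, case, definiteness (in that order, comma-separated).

Segment: eg-gikhbu-ed.
noun class: -ed → class III.
case: ∅ → accusative.
definiteness: eg- → definite.

class III, accusative, definite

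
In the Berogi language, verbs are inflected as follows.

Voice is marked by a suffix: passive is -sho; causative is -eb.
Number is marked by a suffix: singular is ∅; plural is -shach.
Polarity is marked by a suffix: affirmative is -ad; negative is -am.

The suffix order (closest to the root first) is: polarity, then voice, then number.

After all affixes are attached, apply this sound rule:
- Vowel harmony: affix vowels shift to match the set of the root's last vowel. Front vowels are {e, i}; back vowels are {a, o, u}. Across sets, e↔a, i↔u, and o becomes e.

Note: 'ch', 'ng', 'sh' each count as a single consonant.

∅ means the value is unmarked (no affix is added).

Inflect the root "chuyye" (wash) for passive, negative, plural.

Attach polarity negative -am → chuyyeam.
Attach voice passive -sho → chuyyeamsho.
Attach number plural -shach → chuyyeamshoshach.
Apply vowel harmony: chuyyeamshoshach → chuyyeemsheshech.

chuyyeemsheshech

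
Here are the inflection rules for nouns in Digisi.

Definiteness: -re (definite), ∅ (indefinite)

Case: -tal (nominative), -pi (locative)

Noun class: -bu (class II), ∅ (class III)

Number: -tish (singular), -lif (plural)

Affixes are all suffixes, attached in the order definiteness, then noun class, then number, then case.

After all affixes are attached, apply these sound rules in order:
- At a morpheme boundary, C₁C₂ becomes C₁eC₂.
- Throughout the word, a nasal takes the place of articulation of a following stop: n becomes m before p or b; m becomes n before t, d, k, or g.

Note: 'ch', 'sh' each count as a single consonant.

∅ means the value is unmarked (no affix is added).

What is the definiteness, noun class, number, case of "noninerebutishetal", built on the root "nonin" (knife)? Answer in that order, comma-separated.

definite, class II, singular, nominative

Segment: nonin-re-bu-tish-tal.
definiteness: -re → definite.
noun class: -bu → class II.
number: -tish → singular.
case: -tal → nominative.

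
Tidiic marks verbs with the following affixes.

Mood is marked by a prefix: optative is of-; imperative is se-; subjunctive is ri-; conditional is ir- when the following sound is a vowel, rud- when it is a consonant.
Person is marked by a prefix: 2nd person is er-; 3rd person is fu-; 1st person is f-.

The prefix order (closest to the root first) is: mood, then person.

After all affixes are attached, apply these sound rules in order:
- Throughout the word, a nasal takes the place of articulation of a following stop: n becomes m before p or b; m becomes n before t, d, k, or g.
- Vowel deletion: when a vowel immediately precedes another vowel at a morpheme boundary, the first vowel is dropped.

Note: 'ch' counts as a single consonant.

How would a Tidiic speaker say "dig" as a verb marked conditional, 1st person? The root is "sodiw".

frudsodiw

Attach mood conditional rud- (before consonant 's') → rudsodiw.
Attach person 1st person f- → frudsodiw.
Nasal assimilation: no change.
Vowel deletion: no change.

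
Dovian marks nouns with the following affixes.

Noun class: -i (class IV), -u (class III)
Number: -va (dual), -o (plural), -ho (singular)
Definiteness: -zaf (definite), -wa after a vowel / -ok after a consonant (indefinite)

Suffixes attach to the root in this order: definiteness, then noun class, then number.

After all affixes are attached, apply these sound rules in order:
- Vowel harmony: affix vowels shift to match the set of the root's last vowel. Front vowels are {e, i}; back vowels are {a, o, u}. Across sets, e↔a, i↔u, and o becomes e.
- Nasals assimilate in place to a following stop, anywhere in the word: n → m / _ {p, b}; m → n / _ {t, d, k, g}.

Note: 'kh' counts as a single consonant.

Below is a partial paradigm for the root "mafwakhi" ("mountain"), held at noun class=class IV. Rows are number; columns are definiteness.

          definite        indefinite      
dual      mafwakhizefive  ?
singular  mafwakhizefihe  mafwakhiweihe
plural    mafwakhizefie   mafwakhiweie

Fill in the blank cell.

Attach definiteness indefinite -wa (after vowel 'i') → mafwakhiwa.
Attach noun class class IV -i → mafwakhiwai.
Attach number dual -va → mafwakhiwaiva.
Apply vowel harmony: mafwakhiwaiva → mafwakhiweive.
Nasal assimilation: no change.

mafwakhiweive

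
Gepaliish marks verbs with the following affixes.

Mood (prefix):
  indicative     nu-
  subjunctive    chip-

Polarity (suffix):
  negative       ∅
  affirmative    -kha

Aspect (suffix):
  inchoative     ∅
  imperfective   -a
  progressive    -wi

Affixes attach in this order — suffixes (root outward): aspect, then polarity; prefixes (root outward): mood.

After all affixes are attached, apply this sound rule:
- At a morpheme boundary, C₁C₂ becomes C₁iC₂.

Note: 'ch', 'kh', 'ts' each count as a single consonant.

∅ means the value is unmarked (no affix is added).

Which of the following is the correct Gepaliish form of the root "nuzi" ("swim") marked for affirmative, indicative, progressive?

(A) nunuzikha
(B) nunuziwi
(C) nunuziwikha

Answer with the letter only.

Attach aspect progressive -wi → nuziwi.
Attach polarity affirmative -kha → nuziwikha.
Attach mood indicative nu- → nunuziwikha.
Epenthesis: no change.
So the correct form is nunuziwikha, option (C).
(A) nunuzikha is wrong: it uses inchoative instead of progressive for aspect.
(B) nunuziwi is wrong: it uses negative instead of affirmative for polarity.

C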